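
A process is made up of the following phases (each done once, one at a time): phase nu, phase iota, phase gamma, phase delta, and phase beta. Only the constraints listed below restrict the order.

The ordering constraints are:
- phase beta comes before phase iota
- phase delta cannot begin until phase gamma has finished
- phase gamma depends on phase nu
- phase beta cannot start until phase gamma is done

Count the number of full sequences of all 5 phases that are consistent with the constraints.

3

Only phase nu has no prerequisites, so it must go first.
Enumerating by repeatedly choosing an available phase (one whose prerequisites are all placed) gives 3 distinct complete orderings.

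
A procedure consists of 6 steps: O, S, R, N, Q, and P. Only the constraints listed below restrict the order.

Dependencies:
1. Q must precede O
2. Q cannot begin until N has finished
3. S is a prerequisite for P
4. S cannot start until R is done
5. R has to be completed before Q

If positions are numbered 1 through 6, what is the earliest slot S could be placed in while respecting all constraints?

The only step forced before S (directly or transitively) is R.
So at minimum 1 step comes before S, putting S no earlier than position 2. That position is achievable by scheduling exactly that predecessor first.

2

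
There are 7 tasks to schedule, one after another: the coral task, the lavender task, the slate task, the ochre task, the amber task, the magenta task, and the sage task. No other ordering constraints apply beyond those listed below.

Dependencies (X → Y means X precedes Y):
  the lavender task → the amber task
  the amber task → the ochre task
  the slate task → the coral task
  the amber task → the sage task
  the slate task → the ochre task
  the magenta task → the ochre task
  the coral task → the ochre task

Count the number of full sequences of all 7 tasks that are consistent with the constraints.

90

The tasks with no prerequisites are the lavender task, the slate task, the magenta task; any of them can be placed first.
Enumerating by repeatedly choosing an available task (one whose prerequisites are all placed) gives 90 distinct complete orderings.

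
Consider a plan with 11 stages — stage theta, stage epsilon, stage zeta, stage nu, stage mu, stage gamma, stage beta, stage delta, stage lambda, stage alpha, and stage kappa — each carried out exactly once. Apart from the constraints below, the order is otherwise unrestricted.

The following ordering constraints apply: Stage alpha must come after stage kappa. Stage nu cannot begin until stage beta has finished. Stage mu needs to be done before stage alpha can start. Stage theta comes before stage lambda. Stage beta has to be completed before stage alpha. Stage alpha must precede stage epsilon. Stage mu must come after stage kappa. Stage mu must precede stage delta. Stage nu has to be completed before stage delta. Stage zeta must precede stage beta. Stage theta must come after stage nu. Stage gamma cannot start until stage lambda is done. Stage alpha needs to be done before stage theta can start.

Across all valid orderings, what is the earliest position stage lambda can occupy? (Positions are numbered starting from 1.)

8

Working backwards through the constraints from stage lambda, its full set of required predecessors is stage theta, stage zeta, stage nu, stage mu, stage beta, stage alpha, stage kappa — 7 of them.
So at minimum 7 stages come before stage lambda, putting stage lambda no earlier than position 8. That position is achievable by scheduling exactly those predecessors first.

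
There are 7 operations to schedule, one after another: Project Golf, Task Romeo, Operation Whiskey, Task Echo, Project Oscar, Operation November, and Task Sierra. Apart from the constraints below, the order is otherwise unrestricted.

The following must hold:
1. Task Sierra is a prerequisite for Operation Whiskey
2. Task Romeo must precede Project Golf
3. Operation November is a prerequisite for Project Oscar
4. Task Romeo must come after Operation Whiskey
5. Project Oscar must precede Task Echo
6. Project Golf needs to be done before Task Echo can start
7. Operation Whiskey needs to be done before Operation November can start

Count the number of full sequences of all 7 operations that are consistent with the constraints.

Task Sierra is the only operation with nothing required before it, so every ordering starts there.
Counting all ways to extend the partial order to a total order gives 6.

6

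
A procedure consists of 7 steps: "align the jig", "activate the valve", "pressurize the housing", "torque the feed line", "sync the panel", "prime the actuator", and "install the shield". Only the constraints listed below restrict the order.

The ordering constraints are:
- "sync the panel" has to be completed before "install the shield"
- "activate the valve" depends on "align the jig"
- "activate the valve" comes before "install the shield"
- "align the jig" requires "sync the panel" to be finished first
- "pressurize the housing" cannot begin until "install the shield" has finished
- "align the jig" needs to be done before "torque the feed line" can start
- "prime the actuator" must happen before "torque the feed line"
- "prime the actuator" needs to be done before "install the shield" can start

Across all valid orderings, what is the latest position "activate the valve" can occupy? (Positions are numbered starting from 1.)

5

The steps that are forced after "activate the valve", directly or by a chain of constraints, are "pressurize the housing", "install the shield". That's 2 steps.
With 2 mandatory successors out of 7 steps total, the latest slot for "activate the valve" is 7−2 = 5, and it's reachable by doing all non-successors before "activate the valve".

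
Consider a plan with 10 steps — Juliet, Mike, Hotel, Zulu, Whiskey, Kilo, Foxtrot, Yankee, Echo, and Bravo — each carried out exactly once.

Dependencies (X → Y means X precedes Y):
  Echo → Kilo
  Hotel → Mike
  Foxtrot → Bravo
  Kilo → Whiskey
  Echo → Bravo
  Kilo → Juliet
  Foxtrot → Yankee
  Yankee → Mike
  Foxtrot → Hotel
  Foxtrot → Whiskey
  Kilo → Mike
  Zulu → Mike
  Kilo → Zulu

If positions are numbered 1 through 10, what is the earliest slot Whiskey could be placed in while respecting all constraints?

4

Every step that must precede Whiskey has to come before it. Tracing all chains that end at Whiskey, those steps are: Kilo, Foxtrot, Echo — 3 in total.
With 3 mandatory predecessors, the earliest Whiskey can sit is position 3+1 = 4, and placing just those 3 first achieves it.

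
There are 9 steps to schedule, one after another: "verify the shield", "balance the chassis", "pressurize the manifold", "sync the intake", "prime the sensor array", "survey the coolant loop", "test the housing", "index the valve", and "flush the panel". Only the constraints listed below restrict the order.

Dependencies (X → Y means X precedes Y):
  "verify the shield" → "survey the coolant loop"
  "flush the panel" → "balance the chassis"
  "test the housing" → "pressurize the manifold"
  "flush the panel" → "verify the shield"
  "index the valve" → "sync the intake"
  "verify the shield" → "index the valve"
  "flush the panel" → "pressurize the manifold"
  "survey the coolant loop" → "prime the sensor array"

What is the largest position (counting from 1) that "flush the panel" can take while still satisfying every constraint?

Following every chain forward from "flush the panel", the steps that must come later are "verify the shield", "balance the chassis", "pressurize the manifold", "sync the intake", "prime the sensor array", "survey the coolant loop", "index the valve" — 7 of them.
With 7 mandatory successors out of 9 steps total, the latest slot for "flush the panel" is 9−7 = 2, and it's reachable by doing all non-successors before "flush the panel".

2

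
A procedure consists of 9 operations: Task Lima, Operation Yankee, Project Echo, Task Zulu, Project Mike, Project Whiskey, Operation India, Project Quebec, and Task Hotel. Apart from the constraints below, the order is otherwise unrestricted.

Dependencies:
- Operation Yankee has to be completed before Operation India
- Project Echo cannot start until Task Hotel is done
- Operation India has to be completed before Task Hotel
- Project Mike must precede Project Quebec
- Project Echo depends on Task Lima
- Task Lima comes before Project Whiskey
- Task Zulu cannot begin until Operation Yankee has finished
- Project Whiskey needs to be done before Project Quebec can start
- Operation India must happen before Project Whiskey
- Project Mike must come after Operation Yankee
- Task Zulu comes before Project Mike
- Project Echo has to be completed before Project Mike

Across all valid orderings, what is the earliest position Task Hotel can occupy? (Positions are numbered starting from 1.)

The operations that are forced before Task Hotel, directly or transitively, are Operation Yankee, Operation India. That's 2 operations.
So at minimum 2 operations come before Task Hotel, putting Task Hotel no earlier than position 3. That position is achievable by scheduling exactly those predecessors first.

3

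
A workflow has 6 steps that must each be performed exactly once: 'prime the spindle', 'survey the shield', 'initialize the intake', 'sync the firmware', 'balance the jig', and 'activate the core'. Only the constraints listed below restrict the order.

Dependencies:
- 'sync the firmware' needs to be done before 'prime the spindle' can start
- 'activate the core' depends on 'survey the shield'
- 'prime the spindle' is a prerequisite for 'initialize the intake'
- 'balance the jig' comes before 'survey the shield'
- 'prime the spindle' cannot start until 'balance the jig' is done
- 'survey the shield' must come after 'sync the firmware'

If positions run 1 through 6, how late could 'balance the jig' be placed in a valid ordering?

2

Every step that must follow 'balance the jig' has to come after it. Tracing all chains starting from 'balance the jig', those steps are: 'prime the spindle', 'survey the shield', 'initialize the intake', 'activate the core' — 4 in total.
So at least 4 steps follow 'balance the jig', putting 'balance the jig' no later than position 2. That position is achievable by scheduling everything else first.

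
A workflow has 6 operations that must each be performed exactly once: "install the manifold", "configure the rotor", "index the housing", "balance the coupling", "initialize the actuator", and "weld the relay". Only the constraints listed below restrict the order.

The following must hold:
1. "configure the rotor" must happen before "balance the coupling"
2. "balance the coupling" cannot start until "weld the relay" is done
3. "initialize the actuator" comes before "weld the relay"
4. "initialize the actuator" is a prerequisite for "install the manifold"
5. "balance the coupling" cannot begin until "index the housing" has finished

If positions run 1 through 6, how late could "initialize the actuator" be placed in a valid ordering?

Following every chain forward from "initialize the actuator", the operations that must come later are "install the manifold", "balance the coupling", "weld the relay" — 3 of them.
So at least 3 operations follow "initialize the actuator", putting "initialize the actuator" no later than position 3. That position is achievable by scheduling everything else first.

3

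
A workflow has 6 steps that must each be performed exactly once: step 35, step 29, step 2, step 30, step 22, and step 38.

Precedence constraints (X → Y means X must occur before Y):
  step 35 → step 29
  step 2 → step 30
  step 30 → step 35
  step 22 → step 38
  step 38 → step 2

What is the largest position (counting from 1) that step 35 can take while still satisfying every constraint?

Following the constraints forward from step 35, its only required successor is step 29.
With 1 mandatory successor out of 6 steps total, the latest slot for step 35 is 6−1 = 5, and it's reachable by doing all non-successors before step 35.

5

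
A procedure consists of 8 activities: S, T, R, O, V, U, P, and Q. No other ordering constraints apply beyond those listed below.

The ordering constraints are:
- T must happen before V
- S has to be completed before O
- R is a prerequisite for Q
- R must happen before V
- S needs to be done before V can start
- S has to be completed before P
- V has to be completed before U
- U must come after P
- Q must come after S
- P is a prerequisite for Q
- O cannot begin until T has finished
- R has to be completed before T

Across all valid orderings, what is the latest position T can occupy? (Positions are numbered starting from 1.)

5

Following every chain forward from T, the activities that must come later are O, V, U — 3 of them.
So at least 3 activities follow T, putting T no later than position 5. That position is achievable by scheduling everything else first.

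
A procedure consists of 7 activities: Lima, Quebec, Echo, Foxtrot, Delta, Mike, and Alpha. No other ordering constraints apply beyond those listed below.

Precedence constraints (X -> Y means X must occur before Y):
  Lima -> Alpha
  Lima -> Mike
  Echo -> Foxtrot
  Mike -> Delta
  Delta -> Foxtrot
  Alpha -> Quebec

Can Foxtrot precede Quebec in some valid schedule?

Yes

Nothing in the constraints forces Quebec before Foxtrot — there is no chain from Quebec to Foxtrot.
So a valid ordering placing Foxtrot earlier than Quebec exists.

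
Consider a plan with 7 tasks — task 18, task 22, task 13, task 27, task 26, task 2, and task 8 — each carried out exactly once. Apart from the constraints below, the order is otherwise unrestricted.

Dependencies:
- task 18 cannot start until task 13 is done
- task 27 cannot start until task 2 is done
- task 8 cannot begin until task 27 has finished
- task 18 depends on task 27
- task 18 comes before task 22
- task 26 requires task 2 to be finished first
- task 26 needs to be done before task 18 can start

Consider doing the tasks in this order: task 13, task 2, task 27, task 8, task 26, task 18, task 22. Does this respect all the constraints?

Going through the constraints one by one, each required predecessor appears earlier in the sequence than its dependent — e.g. task 13 (position 1) is before task 18 (position 6), as required.

Yes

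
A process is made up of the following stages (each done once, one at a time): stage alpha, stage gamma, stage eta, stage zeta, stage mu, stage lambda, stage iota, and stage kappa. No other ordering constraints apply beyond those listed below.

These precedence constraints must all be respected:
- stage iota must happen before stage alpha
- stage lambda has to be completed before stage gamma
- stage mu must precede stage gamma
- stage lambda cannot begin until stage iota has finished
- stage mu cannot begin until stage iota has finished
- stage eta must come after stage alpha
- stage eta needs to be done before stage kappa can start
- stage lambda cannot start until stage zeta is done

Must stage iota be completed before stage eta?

Yes

Tracing the constraints gives a chain: stage iota → stage alpha → stage eta.
That forces stage iota before stage eta in every valid schedule.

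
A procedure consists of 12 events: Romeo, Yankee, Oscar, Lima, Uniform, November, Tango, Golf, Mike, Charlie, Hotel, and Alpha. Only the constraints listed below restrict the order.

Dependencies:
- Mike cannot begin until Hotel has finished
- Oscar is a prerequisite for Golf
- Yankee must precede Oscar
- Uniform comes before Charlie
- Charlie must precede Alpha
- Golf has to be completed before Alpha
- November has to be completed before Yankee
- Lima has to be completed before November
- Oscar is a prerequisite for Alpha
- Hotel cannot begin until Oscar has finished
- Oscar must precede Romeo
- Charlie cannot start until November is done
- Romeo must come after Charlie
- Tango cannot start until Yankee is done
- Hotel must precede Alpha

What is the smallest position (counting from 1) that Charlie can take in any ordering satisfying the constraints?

4

Working backwards through the constraints from Charlie, its full set of required predecessors is Lima, Uniform, November — 3 of them.
So at minimum 3 events come before Charlie, putting Charlie no earlier than position 4. That position is achievable by scheduling exactly those predecessors first.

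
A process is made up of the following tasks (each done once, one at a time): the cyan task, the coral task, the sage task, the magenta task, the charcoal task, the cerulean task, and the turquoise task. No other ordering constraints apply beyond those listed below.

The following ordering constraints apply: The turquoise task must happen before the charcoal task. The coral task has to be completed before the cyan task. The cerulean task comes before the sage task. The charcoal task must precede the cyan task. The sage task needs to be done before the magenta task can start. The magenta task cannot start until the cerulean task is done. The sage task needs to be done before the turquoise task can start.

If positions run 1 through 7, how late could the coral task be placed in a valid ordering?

The only task forced after the coral task (directly or by a chain) is the cyan task.
With 1 mandatory successor out of 7 tasks total, the latest slot for the coral task is 7−1 = 6, and it's reachable by doing all non-successors before the coral task.

6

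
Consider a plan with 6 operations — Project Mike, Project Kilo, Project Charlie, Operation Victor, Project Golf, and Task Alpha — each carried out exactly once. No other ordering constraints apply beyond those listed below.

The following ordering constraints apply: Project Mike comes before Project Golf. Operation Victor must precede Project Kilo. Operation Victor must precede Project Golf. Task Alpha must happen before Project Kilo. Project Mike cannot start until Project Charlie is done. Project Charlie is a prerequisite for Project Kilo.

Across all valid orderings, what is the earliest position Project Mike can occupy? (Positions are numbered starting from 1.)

2

The only operation forced before Project Mike (directly or transitively) is Project Charlie.
So at minimum 1 operation comes before Project Mike, putting Project Mike no earlier than position 2. That position is achievable by scheduling exactly that predecessor first.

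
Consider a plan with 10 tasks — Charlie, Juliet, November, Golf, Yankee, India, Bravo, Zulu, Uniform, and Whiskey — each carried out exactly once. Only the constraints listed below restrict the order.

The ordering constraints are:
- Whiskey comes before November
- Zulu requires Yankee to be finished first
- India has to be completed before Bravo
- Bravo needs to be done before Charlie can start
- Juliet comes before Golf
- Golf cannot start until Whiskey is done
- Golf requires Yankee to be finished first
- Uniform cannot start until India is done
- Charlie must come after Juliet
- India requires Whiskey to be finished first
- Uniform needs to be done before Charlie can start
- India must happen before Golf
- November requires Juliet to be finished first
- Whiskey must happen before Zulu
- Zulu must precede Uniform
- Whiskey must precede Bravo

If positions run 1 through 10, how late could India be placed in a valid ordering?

Following every chain forward from India, the tasks that must come later are Charlie, Golf, Bravo, Uniform — 4 of them.
With 4 mandatory successors out of 10 tasks total, the latest slot for India is 10−4 = 6, and it's reachable by doing all non-successors before India.

6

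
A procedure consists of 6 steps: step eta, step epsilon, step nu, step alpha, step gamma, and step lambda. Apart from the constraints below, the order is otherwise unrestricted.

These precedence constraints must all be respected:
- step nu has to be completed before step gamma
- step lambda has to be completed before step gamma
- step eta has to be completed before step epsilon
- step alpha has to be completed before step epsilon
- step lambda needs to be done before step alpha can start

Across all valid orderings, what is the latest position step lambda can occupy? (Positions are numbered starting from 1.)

The steps that are forced after step lambda, directly or by a chain of constraints, are step epsilon, step alpha, step gamma. That's 3 steps.
So at least 3 steps follow step lambda, putting step lambda no later than position 3. That position is achievable by scheduling everything else first.

3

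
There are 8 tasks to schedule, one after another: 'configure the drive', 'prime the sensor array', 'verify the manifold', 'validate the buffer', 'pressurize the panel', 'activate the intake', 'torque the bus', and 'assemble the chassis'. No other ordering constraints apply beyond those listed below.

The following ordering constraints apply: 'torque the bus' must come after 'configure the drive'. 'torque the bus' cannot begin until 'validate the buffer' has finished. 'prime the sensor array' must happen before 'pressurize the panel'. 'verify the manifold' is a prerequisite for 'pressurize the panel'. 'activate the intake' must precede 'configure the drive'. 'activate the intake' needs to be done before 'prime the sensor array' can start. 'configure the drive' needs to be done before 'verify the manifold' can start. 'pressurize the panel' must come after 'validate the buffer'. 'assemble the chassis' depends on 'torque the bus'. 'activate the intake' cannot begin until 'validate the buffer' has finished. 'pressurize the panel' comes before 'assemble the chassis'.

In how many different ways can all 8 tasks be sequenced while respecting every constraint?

'validate the buffer' is the only task with nothing required before it, so every ordering starts there.
Systematically extending each partial ordering one task at a time and counting, there are 11 complete orderings.

11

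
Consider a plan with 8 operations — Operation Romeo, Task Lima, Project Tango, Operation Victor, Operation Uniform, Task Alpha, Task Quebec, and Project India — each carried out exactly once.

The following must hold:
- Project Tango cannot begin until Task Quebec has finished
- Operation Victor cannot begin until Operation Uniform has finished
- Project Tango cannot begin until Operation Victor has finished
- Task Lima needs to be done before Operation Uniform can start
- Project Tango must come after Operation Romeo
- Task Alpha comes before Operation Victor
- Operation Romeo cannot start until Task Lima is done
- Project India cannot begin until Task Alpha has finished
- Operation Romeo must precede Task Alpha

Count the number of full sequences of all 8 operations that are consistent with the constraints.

67

The operations with no prerequisites are Task Lima, Task Quebec; any of them can be placed first.
Systematically extending each partial ordering one operation at a time and counting, there are 67 complete orderings.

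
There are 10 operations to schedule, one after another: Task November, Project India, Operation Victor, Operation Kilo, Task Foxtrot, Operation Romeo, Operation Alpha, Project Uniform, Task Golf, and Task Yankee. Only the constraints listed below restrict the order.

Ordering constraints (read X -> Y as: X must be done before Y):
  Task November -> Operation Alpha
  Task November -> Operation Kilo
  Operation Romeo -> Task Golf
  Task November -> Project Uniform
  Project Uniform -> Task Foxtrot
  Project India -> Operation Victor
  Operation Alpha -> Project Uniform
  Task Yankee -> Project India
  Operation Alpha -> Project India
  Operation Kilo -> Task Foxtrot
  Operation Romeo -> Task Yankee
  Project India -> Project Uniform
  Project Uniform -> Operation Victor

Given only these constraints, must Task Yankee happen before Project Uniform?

Chaining the stated constraints: Task Yankee → Project India → Project Uniform.
So Task Yankee must precede Project Uniform in any valid ordering.

Yes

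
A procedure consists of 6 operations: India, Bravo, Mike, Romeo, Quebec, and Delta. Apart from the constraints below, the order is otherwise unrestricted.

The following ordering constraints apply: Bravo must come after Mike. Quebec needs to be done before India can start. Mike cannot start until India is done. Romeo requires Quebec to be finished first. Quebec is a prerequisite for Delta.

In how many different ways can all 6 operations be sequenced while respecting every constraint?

20

Quebec is the only operation with nothing required before it, so every ordering starts there.
Counting all ways to extend the partial order to a total order gives 20.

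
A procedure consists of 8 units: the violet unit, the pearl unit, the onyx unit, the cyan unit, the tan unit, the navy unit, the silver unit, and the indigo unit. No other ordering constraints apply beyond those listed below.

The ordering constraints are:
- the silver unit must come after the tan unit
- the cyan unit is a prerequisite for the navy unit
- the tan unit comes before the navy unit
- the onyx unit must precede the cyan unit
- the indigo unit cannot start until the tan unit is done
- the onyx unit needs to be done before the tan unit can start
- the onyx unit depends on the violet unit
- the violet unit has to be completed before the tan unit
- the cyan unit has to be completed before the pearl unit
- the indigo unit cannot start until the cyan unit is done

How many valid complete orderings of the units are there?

60

Only the violet unit has no prerequisites, so it must go first.
Enumerating by repeatedly choosing an available unit (one whose prerequisites are all placed) gives 60 distinct complete orderings.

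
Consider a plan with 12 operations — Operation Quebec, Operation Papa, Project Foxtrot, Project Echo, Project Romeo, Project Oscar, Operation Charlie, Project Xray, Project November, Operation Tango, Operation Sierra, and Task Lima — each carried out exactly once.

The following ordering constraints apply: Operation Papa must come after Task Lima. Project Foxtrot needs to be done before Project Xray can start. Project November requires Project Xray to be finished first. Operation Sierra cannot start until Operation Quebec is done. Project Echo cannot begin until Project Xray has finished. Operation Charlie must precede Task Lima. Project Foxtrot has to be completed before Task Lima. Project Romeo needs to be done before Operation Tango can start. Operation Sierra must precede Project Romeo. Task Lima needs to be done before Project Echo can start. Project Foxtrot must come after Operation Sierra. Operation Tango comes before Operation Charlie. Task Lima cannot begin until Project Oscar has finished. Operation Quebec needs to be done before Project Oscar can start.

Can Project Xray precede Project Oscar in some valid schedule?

Yes

The constraints leave Project Xray and Project Oscar unordered relative to each other; nothing requires Project Oscar earlier.
That means at least one valid schedule has Project Xray before Project Oscar.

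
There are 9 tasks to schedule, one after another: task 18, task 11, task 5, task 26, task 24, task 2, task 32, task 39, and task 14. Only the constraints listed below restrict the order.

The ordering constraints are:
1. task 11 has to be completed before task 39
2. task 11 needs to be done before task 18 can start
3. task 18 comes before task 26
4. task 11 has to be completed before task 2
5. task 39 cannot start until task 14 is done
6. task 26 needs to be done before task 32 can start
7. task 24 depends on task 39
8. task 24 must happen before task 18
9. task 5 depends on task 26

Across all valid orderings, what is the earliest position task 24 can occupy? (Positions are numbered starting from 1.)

Working backwards through the constraints from task 24, its full set of required predecessors is task 11, task 39, task 14 — 3 of them.
So at minimum 3 tasks come before task 24, putting task 24 no earlier than position 4. That position is achievable by scheduling exactly those predecessors first.

4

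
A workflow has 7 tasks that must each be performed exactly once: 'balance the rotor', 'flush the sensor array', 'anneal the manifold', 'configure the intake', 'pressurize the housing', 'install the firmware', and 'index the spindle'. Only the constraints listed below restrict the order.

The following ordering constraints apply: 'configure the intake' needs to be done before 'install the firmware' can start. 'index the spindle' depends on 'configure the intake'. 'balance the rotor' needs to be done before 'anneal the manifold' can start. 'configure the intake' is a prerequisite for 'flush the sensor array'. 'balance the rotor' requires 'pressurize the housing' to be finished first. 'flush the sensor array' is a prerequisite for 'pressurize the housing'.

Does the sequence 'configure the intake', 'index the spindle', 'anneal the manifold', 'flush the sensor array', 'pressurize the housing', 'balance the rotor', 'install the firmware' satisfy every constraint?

In the proposed order, 'anneal the manifold' appears before 'balance the rotor'.
That contradicts the constraint that 'balance the rotor' must precede 'anneal the manifold'.

No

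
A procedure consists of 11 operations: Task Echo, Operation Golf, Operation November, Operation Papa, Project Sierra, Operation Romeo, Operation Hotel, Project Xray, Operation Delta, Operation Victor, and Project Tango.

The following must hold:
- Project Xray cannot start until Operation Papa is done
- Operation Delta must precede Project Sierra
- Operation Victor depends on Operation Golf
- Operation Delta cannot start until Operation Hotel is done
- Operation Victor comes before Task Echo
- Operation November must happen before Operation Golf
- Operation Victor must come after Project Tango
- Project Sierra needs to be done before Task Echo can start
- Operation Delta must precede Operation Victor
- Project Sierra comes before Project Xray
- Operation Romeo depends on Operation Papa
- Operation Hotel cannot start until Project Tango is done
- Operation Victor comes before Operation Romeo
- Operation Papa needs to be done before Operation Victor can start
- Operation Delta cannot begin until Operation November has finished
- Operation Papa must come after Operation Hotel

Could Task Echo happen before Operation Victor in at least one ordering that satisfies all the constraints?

No

The constraints give a chain Operation Victor → Task Echo, which forces Operation Victor before Task Echo.
So no valid ordering can have Task Echo before Operation Victor.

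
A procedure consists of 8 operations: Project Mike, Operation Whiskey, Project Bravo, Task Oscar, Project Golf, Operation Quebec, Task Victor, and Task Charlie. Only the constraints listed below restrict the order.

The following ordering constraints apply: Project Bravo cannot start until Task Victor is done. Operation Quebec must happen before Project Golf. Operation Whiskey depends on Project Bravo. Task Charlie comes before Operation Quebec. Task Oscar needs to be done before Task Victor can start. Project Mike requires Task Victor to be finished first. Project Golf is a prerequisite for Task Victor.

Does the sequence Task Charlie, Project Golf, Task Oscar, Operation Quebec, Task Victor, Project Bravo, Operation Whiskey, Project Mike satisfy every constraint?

In the proposed order, Project Golf appears before Operation Quebec.
But one of the constraints requires Operation Quebec before Project Golf, so this ordering violates it.

No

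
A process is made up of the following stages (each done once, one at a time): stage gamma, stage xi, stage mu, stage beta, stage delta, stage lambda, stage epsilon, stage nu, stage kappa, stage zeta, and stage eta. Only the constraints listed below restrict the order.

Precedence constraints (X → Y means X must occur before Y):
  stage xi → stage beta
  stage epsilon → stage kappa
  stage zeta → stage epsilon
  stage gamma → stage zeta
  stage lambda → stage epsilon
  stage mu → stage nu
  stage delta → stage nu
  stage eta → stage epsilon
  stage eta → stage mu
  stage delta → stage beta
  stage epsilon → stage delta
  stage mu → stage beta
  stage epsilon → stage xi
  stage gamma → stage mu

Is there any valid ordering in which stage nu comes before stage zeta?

The constraints give a chain stage zeta → stage epsilon → stage delta → stage nu, which forces stage zeta before stage nu.
So no valid ordering can have stage nu before stage zeta.

No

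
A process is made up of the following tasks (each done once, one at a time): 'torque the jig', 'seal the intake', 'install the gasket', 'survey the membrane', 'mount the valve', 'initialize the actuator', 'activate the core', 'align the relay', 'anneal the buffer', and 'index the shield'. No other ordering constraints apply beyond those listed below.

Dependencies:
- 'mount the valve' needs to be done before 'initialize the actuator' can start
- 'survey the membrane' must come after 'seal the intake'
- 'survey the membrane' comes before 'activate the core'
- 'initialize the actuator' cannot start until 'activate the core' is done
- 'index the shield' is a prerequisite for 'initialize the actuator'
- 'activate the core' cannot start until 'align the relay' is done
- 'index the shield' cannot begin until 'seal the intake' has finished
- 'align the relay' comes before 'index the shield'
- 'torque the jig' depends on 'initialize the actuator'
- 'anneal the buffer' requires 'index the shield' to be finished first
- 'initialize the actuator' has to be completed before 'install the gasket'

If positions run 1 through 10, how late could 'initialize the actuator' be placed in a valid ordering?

8

Following every chain forward from 'initialize the actuator', the tasks that must come later are 'torque the jig', 'install the gasket' — 2 of them.
With 2 mandatory successors out of 10 tasks total, the latest slot for 'initialize the actuator' is 10−2 = 8, and it's reachable by doing all non-successors before 'initialize the actuator'.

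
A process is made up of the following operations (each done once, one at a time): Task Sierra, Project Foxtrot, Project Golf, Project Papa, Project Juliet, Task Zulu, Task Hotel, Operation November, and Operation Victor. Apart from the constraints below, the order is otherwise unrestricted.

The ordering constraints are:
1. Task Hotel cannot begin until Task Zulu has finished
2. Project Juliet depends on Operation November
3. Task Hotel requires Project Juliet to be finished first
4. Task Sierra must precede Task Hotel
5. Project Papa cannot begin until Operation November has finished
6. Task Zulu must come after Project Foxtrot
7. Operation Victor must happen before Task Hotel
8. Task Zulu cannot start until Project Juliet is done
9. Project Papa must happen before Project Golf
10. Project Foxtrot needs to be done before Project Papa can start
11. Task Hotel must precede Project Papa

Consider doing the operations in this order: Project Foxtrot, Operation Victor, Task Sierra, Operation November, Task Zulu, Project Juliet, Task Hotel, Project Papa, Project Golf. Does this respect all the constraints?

Here Project Juliet comes after Task Zulu.
That contradicts the constraint that Project Juliet must precede Task Zulu.

No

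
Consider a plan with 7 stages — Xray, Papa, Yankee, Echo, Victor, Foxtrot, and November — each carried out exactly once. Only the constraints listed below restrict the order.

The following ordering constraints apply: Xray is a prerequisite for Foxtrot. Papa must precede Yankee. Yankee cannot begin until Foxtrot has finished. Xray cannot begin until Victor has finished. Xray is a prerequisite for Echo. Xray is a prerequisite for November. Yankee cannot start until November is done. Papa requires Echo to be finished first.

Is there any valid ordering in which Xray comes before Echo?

Yes

The constraints force Xray before Echo, so yes — every valid ordering has Xray earlier.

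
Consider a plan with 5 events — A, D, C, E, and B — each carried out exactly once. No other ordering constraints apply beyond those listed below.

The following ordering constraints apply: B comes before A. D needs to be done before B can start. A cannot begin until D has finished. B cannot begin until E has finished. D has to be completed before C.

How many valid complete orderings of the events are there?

2 events have no prerequisites (D, E), so any of them could come first.
Enumerating by repeatedly choosing an available event (one whose prerequisites are all placed) gives 7 distinct complete orderings.

7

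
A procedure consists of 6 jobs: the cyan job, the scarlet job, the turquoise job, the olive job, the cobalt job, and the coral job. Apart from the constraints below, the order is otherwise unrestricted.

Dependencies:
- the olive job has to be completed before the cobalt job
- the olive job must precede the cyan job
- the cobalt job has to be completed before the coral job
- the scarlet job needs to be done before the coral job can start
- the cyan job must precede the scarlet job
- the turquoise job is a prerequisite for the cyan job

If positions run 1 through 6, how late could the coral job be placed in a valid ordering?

No constraint forces any job after the coral job, so it can be placed last, in position 6.

6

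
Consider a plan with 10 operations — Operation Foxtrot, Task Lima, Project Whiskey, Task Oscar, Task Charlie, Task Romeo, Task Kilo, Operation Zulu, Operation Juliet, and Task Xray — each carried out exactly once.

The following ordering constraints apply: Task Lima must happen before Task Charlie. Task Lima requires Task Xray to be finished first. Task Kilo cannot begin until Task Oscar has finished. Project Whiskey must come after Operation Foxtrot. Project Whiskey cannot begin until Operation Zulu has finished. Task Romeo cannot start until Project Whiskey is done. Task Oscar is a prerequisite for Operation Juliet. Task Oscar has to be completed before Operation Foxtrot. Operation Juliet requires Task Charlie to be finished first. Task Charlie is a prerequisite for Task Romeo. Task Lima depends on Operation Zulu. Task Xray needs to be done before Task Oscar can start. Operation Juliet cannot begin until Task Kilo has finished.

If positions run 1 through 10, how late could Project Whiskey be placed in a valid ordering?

9

The only operation forced after Project Whiskey (directly or by a chain) is Task Romeo.
So at least 1 operation follows Project Whiskey, putting Project Whiskey no later than position 9. That position is achievable by scheduling everything else first.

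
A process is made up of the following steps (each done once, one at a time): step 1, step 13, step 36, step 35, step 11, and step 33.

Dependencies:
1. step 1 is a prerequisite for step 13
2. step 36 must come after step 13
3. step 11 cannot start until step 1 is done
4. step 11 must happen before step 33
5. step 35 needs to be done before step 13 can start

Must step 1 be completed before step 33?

Following the dependencies: step 1 → step 11 → step 33.
Hence step 1 necessarily comes before step 33.

Yes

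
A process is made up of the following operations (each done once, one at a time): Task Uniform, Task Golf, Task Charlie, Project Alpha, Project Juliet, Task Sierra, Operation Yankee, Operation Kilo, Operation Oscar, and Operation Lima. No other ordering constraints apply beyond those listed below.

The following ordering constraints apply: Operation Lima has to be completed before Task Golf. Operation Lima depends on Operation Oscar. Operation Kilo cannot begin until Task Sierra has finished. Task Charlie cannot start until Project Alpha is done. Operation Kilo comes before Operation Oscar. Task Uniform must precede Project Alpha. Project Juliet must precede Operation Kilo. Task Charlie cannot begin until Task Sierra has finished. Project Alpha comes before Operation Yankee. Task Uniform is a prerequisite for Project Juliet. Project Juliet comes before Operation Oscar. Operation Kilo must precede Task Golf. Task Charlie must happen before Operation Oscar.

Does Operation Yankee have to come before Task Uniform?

There is a chain Task Uniform → Project Alpha → Operation Yankee, which puts Task Uniform before Operation Yankee.
So Operation Yankee does not have to come before Task Uniform — it cannot.

No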